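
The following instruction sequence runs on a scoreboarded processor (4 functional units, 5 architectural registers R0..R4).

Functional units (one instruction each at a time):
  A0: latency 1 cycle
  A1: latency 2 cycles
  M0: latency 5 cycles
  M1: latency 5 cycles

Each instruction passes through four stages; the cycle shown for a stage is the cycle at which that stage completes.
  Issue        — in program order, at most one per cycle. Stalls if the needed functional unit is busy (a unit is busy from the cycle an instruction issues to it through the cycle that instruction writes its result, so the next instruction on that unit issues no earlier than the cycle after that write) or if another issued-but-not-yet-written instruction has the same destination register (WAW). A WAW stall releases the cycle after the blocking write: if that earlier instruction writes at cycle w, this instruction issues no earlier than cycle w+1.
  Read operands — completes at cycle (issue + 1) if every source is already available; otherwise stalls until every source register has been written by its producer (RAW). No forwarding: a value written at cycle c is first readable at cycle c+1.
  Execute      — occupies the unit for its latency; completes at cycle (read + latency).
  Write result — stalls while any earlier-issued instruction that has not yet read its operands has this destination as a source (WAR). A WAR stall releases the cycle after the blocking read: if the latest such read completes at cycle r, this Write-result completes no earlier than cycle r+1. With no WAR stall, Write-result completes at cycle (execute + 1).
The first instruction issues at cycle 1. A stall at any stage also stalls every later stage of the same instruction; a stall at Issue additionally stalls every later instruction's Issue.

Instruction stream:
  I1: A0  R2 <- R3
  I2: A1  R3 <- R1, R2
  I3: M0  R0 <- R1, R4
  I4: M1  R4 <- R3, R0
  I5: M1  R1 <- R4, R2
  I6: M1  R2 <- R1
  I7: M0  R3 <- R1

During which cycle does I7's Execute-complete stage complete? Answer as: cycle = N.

cycle = 33

c1: I1 issues→A0
c2: I1 reads · I2 issues→A1
c3: I1 exec-done · I3 issues→M0
c4: I1 writes R2 · I3 reads · I4 issues→M1
c5: I2 reads
c7: I2 exec-done
c8: I2 writes R3
c9: I3 exec-done
c10: I3 writes R0
c11: I4 reads
c16: I4 exec-done
c17: I4 writes R4
c18: I5 issues→M1
c19: I5 reads
c24: I5 exec-done
c25: I5 writes R1
c26: I6 issues→M1
c27: I6 reads · I7 issues→M0
c28: I7 reads
c32: I6 exec-done
c33: I6 writes R2 · I7 exec-done
c34: I7 writes R3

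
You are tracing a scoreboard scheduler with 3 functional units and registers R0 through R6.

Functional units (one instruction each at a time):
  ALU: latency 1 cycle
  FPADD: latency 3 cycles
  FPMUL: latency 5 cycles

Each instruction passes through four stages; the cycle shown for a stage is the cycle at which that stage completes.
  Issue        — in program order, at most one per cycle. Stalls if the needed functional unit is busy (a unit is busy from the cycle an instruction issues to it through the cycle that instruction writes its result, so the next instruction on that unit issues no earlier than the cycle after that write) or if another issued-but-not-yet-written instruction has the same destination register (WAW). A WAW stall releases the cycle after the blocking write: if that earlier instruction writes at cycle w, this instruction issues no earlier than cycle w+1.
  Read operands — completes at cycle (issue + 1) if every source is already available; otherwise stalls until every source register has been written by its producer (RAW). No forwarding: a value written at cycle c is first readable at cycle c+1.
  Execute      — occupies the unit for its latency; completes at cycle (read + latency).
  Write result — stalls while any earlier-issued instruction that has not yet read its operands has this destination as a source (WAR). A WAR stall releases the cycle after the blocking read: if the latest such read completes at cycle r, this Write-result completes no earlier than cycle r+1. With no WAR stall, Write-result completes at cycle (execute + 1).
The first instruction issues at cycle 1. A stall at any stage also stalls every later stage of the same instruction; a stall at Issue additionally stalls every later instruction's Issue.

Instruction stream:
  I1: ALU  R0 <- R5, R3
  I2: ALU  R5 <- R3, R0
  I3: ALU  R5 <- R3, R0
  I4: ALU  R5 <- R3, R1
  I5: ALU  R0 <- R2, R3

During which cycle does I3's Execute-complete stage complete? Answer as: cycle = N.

[1] I1 dispatched to ALU
[2] I1 operands ready
[3] I1 complete
[4] R0←I1
[5] I2 dispatched to ALU
[6] I2 operands ready
[7] I2 complete
[8] R5←I2
[9] I3 dispatched to ALU
[10] I3 operands ready
[11] I3 complete
[12] R5←I3
[13] I4 dispatched to ALU
[14] I4 operands ready
[15] I4 complete
[16] R5←I4
[17] I5 dispatched to ALU
[18] I5 operands ready
[19] I5 complete
[20] R0←I5

cycle = 11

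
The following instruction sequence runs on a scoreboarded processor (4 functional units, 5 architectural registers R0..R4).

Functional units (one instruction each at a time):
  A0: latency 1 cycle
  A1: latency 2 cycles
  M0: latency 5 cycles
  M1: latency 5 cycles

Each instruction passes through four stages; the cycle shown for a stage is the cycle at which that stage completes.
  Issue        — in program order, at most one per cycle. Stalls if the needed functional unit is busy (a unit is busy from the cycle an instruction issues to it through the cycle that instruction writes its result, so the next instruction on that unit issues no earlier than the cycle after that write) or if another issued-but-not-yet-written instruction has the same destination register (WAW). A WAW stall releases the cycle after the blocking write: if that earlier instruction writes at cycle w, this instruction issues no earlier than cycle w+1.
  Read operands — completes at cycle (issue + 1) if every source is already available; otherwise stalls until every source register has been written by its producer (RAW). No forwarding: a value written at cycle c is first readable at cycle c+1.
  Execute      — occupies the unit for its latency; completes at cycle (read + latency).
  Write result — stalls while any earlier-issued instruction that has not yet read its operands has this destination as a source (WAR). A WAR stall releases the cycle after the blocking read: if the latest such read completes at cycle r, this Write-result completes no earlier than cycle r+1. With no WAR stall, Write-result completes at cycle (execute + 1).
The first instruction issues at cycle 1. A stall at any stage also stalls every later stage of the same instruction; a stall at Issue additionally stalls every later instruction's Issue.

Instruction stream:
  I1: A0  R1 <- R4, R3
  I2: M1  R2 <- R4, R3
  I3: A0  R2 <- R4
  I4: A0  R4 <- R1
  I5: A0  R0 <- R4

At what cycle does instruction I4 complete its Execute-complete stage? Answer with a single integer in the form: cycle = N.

cycle = 16

  I1 | 1 | 2 | 3 | 4
  I2 | 2 | 3 | 8 | 9
  I3 | 10 | 11 | 12 | 13   WAW R2: wait I2 write@9
  I4 | 14 | 15 | 16 | 17   struct: A0 busy until I3 writes@13
  I5 | 18 | 19 | 20 | 21   struct: A0 busy until I4 writes@17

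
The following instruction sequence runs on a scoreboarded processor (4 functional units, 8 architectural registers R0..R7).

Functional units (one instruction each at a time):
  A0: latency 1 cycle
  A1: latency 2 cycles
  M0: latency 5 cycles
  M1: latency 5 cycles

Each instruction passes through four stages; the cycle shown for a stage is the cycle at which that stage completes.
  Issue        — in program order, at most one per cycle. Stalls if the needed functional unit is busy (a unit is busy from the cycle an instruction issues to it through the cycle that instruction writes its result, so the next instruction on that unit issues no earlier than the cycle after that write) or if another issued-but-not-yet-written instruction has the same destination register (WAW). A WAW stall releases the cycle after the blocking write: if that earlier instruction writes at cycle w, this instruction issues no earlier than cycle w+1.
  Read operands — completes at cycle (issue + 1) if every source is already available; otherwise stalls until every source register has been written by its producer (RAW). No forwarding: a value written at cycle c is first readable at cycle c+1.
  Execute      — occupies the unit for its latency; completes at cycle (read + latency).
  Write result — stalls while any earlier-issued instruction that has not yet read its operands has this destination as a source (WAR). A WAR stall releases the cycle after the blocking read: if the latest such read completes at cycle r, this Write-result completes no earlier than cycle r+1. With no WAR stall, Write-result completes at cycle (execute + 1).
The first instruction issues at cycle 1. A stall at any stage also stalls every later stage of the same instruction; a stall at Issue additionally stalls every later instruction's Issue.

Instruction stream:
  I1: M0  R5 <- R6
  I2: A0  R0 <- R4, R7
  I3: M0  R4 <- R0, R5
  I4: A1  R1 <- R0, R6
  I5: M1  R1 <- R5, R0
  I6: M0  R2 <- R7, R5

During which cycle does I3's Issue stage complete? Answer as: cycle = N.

cycle = 9

[1] I1 dispatched to M0
[2] I1 operands ready · I2 dispatched to A0
[3] I2 operands ready
[4] I2 complete
[5] R0←I2
[7] I1 complete
[8] R5←I1
[9] I3 dispatched to M0
[10] I3 operands ready · I4 dispatched to A1
[11] I4 operands ready
[13] I4 complete
[14] R1←I4
[15] I3 complete · I5 dispatched to M1
[16] R4←I3 · I5 operands ready
[17] I6 dispatched to M0
[18] I6 operands ready
[21] I5 complete
[22] R1←I5
[23] I6 complete
[24] R2←I6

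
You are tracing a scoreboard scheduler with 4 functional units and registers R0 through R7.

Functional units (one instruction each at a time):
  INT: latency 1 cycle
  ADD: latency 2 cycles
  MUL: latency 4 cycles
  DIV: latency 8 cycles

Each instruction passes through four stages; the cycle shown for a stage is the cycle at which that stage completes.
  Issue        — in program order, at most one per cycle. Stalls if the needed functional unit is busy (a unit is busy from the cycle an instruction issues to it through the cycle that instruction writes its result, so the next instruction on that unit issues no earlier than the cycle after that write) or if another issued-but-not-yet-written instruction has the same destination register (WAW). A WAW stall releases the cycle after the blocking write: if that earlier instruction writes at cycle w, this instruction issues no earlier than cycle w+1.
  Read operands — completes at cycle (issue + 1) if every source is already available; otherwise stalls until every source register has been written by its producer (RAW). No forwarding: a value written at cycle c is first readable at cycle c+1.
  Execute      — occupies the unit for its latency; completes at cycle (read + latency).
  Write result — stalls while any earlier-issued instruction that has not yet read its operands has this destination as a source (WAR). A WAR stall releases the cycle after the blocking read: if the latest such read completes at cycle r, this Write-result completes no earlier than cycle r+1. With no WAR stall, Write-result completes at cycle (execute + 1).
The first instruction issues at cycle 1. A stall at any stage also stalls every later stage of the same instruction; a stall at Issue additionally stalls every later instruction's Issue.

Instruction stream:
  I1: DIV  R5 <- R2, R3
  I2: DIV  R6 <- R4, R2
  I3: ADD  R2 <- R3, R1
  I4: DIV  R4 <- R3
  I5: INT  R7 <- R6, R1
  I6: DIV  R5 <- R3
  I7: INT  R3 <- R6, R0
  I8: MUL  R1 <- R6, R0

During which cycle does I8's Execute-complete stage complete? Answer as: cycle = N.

cycle = 41

I1  is:1  ro:2  ex:10  wr:11
I2  is:12  ro:13  ex:21  wr:22  — struct: DIV busy until I1 writes@11
I3  is:13  ro:14  ex:16  wr:17
I4  is:23  ro:24  ex:32  wr:33  — struct: DIV busy until I2 writes@22
I5  is:24  ro:25  ex:26  wr:27
I6  is:34  ro:35  ex:43  wr:44  — struct: DIV busy until I4 writes@33
I7  is:35  ro:36  ex:37  wr:38
I8  is:36  ro:37  ex:41  wr:42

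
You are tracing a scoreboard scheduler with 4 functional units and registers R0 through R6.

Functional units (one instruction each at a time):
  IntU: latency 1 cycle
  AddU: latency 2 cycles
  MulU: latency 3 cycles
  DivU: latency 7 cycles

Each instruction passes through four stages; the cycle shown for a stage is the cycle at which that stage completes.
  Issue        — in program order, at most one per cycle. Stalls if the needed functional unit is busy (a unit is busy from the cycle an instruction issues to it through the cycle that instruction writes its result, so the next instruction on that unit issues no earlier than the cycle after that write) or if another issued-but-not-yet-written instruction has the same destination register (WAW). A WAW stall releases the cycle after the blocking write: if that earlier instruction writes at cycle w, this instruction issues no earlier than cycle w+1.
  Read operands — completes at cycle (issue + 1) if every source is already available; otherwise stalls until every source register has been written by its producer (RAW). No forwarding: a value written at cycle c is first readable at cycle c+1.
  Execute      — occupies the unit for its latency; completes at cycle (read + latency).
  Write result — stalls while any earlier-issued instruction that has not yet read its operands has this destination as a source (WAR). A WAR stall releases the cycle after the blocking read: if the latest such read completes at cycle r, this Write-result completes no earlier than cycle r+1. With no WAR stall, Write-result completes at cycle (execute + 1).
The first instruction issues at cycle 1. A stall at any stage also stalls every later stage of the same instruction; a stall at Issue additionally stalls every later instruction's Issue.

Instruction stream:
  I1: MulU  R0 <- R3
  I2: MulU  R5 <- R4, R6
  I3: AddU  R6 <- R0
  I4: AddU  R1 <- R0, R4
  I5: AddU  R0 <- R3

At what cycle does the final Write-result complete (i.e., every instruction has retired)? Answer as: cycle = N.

t=1  issue I1 (MulU)
t=2  I1 read-ops
t=5  I1 finished on MulU
t=6  I1→R0
t=7  issue I2 (MulU)
t=8  I2 read-ops | issue I3 (AddU)
t=9  I3 read-ops
t=11  I2 finished on MulU | I3 finished on AddU
t=12  I2→R5 | I3→R6
t=13  issue I4 (AddU)
t=14  I4 read-ops
t=16  I4 finished on AddU
t=17  I4→R1
t=18  issue I5 (AddU)
t=19  I5 read-ops
t=21  I5 finished on AddU
t=22  I5→R0

cycle = 22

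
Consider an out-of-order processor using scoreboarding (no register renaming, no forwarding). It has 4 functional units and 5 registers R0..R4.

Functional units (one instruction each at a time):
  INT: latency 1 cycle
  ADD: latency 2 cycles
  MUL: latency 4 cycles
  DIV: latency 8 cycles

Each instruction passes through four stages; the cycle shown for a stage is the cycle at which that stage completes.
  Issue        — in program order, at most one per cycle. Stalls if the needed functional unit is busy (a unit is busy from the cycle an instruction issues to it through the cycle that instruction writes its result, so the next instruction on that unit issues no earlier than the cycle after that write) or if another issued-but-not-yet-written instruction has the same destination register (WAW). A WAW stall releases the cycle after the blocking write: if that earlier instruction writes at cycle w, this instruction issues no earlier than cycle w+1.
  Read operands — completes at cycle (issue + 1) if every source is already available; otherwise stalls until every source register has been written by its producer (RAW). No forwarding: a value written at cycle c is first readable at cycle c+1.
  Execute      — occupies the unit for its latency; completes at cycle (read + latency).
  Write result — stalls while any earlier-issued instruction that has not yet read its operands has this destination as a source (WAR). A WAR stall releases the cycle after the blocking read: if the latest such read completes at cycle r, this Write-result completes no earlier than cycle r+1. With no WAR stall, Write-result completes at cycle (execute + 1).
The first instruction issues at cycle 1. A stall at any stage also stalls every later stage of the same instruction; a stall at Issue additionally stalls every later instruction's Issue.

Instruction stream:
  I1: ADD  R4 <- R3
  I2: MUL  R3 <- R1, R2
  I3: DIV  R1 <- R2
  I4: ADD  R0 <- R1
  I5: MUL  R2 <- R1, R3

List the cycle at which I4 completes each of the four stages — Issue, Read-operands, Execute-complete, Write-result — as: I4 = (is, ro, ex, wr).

I4 = (6, 14, 16, 17)

cycle 1: I1 dispatched to ADD
cycle 2: I1 operands ready, I2 dispatched to MUL
cycle 3: I2 operands ready, I3 dispatched to DIV
cycle 4: I1 complete, I3 operands ready
cycle 5: R4←I1
cycle 6: I4 dispatched to ADD
cycle 7: I2 complete
cycle 8: R3←I2
cycle 9: I5 dispatched to MUL
cycle 12: I3 complete
cycle 13: R1←I3
cycle 14: I4 operands ready, I5 operands ready
cycle 16: I4 complete
cycle 17: R0←I4
cycle 18: I5 complete
cycle 19: R2←I5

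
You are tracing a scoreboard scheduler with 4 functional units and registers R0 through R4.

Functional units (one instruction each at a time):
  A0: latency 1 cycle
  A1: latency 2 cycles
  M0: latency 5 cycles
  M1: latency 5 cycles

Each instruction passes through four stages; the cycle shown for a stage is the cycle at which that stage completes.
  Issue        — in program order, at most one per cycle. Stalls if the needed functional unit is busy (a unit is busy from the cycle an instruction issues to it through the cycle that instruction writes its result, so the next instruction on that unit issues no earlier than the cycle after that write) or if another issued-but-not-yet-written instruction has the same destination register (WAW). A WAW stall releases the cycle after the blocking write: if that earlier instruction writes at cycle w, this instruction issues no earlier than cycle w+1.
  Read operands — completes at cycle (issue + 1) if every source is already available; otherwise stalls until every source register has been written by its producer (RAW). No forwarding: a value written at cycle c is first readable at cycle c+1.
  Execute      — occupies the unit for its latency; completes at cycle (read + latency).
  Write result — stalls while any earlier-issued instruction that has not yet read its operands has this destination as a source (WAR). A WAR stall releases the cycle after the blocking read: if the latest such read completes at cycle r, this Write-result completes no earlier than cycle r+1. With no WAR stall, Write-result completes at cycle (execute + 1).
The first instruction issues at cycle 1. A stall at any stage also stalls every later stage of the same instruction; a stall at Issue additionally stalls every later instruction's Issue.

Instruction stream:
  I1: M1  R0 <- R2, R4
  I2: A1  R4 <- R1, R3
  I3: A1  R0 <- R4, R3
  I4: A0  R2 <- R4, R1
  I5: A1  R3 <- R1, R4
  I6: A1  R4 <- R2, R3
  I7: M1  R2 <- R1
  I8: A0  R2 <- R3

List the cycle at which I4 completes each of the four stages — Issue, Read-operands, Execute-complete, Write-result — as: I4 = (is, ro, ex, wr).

I1 -> (1, 2, 7, 8)
I2 -> (2, 3, 5, 6)
I3 -> (9, 10, 12, 13)  // WAW R0: wait I1 write@8
I4 -> (10, 11, 12, 13)
I5 -> (14, 15, 17, 18)  // struct: A1 busy until I3 writes@13
I6 -> (19, 20, 22, 23)  // struct: A1 busy until I5 writes@18
I7 -> (20, 21, 26, 27)
I8 -> (28, 29, 30, 31)  // WAW R2: wait I7 write@27

I4 = (10, 11, 12, 13)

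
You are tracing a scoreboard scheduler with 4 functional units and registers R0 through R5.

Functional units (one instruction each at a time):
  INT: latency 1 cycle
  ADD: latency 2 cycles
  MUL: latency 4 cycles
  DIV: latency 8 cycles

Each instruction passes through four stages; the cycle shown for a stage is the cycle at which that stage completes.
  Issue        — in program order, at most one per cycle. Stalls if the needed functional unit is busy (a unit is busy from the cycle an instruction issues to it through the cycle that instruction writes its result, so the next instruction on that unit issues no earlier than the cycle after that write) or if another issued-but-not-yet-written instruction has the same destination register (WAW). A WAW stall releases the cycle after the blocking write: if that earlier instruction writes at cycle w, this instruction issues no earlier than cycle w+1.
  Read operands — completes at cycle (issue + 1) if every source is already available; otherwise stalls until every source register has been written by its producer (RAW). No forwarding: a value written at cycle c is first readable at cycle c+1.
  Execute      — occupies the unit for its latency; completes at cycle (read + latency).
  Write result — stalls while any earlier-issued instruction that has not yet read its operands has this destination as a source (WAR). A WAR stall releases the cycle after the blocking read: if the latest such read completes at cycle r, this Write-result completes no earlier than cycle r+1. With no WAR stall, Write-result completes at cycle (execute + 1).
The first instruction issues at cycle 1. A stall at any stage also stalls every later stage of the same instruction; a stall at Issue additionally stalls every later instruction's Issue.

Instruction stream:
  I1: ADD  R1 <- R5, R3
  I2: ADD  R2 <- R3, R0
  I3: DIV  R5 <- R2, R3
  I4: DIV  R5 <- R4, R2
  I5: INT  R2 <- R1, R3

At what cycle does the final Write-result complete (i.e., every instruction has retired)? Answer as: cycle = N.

cycle = 31

I1  is:1  ro:2  ex:4  wr:5
I2  is:6  ro:7  ex:9  wr:10  — struct: ADD busy until I1 writes@5
I3  is:7  ro:11  ex:19  wr:20  — RAW R2: wait I2 write@10
I4  is:21  ro:22  ex:30  wr:31  — struct: DIV busy until I3 writes@20
I5  is:22  ro:23  ex:24  wr:25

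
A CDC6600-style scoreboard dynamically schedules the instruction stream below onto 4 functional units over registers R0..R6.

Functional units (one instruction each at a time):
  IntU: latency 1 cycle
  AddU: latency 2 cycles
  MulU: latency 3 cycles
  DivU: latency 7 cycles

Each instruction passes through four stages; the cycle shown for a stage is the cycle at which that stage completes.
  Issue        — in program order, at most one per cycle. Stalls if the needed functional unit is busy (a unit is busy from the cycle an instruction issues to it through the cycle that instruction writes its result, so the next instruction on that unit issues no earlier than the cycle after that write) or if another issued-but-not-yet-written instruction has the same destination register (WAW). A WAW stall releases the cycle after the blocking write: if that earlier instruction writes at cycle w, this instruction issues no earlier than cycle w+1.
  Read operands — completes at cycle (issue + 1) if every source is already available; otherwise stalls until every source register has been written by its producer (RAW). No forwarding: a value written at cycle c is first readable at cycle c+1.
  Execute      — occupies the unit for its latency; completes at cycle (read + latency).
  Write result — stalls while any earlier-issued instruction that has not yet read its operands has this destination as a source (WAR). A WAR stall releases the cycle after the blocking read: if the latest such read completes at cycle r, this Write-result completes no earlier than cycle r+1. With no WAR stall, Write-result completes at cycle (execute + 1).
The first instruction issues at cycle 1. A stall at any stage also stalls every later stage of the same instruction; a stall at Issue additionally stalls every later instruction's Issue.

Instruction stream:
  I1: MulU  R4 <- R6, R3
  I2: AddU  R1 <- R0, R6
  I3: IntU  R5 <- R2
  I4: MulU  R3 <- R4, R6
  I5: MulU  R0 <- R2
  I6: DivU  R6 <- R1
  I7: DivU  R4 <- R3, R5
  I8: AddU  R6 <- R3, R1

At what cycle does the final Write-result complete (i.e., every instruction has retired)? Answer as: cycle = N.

I1  is:1  ro:2  ex:5  wr:6
I2  is:2  ro:3  ex:5  wr:6
I3  is:3  ro:4  ex:5  wr:6
I4  is:7  ro:8  ex:11  wr:12  — struct: MulU busy until I1 writes@6
I5  is:13  ro:14  ex:17  wr:18  — struct: MulU busy until I4 writes@12
I6  is:14  ro:15  ex:22  wr:23
I7  is:24  ro:25  ex:32  wr:33  — struct: DivU busy until I6 writes@23
I8  is:25  ro:26  ex:28  wr:29

cycle = 33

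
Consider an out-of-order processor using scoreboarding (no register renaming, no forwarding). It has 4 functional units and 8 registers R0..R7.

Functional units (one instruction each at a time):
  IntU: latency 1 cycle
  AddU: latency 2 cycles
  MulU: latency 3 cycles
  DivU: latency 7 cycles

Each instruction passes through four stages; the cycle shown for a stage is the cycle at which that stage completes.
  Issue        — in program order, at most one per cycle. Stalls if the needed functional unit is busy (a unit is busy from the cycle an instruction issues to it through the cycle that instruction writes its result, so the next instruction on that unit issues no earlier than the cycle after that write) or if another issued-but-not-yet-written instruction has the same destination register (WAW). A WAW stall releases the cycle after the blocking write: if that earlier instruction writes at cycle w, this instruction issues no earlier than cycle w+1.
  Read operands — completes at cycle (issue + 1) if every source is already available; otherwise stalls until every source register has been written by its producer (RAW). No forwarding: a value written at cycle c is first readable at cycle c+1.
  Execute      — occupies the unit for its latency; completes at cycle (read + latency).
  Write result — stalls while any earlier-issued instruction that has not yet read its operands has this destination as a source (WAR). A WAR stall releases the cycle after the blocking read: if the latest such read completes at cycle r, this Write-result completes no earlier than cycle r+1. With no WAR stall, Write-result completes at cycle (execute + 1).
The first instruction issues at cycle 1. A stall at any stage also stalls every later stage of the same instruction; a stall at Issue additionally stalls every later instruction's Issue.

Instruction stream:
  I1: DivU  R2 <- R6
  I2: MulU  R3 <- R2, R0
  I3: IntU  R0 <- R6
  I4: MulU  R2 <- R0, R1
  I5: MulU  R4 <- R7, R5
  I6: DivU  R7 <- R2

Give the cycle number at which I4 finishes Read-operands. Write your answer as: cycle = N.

cycle = 17

t=1  I1 issues→DivU
t=2  I1 reads, I2 issues→MulU
t=3  I3 issues→IntU
t=4  I3 reads
t=5  I3 exec-done
t=9  I1 exec-done
t=10  I1 writes R2
t=11  I2 reads
t=12  I3 writes R0
t=14  I2 exec-done
t=15  I2 writes R3
t=16  I4 issues→MulU
t=17  I4 reads
t=20  I4 exec-done
t=21  I4 writes R2
t=22  I5 issues→MulU
t=23  I5 reads, I6 issues→DivU
t=24  I6 reads
t=26  I5 exec-done
t=27  I5 writes R4
t=31  I6 exec-done
t=32  I6 writes R7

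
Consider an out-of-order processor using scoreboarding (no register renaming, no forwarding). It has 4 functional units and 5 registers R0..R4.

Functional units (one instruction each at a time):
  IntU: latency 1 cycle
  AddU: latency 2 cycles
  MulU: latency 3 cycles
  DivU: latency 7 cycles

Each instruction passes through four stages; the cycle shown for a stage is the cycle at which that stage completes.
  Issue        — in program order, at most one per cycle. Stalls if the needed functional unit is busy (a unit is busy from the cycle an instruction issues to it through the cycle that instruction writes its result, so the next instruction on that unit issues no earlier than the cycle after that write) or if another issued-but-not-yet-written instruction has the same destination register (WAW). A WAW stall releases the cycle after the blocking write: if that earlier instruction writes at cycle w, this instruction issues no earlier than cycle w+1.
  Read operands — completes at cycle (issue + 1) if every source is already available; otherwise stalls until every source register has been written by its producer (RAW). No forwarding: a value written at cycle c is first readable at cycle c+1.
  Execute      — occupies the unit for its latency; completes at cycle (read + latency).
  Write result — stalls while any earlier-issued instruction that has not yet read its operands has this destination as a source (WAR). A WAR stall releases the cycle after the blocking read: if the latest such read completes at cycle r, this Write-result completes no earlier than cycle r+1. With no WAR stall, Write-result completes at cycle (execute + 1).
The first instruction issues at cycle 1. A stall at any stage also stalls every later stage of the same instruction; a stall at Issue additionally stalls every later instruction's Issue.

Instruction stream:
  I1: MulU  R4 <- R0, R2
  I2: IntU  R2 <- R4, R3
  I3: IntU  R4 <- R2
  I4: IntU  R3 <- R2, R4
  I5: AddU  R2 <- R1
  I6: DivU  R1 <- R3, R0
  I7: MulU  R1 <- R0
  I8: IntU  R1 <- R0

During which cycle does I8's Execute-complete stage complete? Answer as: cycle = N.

cycle = 35

[1] I1 dispatched to MulU
[2] I1 operands ready, I2 dispatched to IntU
[5] I1 complete
[6] R4←I1
[7] I2 operands ready
[8] I2 complete
[9] R2←I2
[10] I3 dispatched to IntU
[11] I3 operands ready
[12] I3 complete
[13] R4←I3
[14] I4 dispatched to IntU
[15] I4 operands ready, I5 dispatched to AddU
[16] I4 complete, I5 operands ready, I6 dispatched to DivU
[17] R3←I4
[18] I5 complete, I6 operands ready
[19] R2←I5
[25] I6 complete
[26] R1←I6
[27] I7 dispatched to MulU
[28] I7 operands ready
[31] I7 complete
[32] R1←I7
[33] I8 dispatched to IntU
[34] I8 operands ready
[35] I8 complete
[36] R1←I8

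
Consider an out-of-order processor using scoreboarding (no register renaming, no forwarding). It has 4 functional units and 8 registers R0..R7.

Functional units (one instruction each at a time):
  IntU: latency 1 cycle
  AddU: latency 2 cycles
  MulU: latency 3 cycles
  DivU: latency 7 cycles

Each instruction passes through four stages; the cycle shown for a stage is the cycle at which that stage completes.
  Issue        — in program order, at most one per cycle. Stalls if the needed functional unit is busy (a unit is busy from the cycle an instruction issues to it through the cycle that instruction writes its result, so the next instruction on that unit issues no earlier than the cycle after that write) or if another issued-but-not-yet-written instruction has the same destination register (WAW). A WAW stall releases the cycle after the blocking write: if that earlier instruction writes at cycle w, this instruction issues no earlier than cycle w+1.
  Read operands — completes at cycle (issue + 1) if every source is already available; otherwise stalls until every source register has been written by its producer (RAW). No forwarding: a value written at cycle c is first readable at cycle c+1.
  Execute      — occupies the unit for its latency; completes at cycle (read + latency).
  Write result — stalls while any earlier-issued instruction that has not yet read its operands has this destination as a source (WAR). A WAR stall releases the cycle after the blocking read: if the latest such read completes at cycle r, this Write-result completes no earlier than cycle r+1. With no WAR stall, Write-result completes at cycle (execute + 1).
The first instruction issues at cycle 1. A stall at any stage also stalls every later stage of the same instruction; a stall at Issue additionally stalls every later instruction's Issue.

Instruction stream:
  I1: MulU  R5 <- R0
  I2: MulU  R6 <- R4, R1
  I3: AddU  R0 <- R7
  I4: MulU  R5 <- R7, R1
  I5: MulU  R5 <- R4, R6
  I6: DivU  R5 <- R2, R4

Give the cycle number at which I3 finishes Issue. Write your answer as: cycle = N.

cycle = 8

t=1  issue I1 (MulU)
t=2  I1 read-ops
t=5  I1 finished on MulU
t=6  I1→R5
t=7  issue I2 (MulU)
t=8  I2 read-ops | issue I3 (AddU)
t=9  I3 read-ops
t=11  I2 finished on MulU | I3 finished on AddU
t=12  I2→R6 | I3→R0
t=13  issue I4 (MulU)
t=14  I4 read-ops
t=17  I4 finished on MulU
t=18  I4→R5
t=19  issue I5 (MulU)
t=20  I5 read-ops
t=23  I5 finished on MulU
t=24  I5→R5
t=25  issue I6 (DivU)
t=26  I6 read-ops
t=33  I6 finished on DivU
t=34  I6→R5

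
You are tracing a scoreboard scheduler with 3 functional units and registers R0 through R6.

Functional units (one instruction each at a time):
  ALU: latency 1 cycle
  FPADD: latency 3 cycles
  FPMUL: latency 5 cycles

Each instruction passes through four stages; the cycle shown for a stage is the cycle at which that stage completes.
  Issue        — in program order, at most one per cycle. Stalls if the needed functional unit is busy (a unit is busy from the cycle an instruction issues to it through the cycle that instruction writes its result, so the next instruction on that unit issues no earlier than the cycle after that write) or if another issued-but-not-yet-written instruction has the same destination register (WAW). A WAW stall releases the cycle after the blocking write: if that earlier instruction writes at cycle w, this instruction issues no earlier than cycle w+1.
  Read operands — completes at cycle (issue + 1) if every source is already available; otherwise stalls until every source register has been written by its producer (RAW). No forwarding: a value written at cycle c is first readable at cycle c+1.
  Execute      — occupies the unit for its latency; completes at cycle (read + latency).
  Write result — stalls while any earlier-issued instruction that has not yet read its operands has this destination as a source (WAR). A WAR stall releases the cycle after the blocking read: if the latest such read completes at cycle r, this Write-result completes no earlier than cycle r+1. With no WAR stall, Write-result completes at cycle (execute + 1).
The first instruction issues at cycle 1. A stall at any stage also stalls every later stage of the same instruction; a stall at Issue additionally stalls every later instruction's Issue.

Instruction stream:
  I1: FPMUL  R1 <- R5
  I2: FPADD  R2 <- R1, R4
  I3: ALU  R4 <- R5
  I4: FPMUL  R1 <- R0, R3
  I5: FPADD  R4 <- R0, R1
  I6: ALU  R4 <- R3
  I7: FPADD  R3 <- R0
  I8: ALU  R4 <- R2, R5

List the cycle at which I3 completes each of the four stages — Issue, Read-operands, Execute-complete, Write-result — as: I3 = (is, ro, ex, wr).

cycle 1: issue I1 (FPMUL)
cycle 2: I1 read-ops; issue I2 (FPADD)
cycle 3: issue I3 (ALU)
cycle 4: I3 read-ops
cycle 5: I3 finished on ALU
cycle 7: I1 finished on FPMUL
cycle 8: I1→R1
cycle 9: I2 read-ops; issue I4 (FPMUL)
cycle 10: I3→R4; I4 read-ops
cycle 12: I2 finished on FPADD
cycle 13: I2→R2
cycle 14: issue I5 (FPADD)
cycle 15: I4 finished on FPMUL
cycle 16: I4→R1
cycle 17: I5 read-ops
cycle 20: I5 finished on FPADD
cycle 21: I5→R4
cycle 22: issue I6 (ALU)
cycle 23: I6 read-ops; issue I7 (FPADD)
cycle 24: I6 finished on ALU; I7 read-ops
cycle 25: I6→R4
cycle 26: issue I8 (ALU)
cycle 27: I7 finished on FPADD; I8 read-ops
cycle 28: I7→R3; I8 finished on ALU
cycle 29: I8→R4

I3 = (3, 4, 5, 10)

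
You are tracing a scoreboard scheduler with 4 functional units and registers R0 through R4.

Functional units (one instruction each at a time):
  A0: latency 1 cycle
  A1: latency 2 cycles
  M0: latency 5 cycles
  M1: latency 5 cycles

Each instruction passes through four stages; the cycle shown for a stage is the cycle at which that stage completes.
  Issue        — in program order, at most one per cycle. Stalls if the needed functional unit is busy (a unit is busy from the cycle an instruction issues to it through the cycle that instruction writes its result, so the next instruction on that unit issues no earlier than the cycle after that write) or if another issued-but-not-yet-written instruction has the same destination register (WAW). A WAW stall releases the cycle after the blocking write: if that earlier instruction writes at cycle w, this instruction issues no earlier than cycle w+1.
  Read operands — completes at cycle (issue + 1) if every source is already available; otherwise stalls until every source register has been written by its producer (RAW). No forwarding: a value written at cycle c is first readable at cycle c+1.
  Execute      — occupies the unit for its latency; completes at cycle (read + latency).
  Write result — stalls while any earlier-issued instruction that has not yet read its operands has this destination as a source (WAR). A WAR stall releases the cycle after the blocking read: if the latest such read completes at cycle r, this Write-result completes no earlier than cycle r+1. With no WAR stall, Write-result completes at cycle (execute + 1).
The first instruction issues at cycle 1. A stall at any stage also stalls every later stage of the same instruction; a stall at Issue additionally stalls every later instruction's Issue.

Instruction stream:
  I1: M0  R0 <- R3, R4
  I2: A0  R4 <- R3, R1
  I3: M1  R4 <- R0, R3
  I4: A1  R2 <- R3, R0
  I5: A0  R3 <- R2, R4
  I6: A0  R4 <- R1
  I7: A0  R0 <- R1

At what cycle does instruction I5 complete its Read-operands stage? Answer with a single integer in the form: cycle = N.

1) issue 1, read 2, done 7, write 8
2) issue 2, read 3, done 4, write 5
3) issue 6, read 9, done 14, write 15  <WAW R4: wait I2 write@5 / RAW R0: wait I1 write@8>
4) issue 7, read 9, done 11, write 12  <RAW R0: wait I1 write@8>
5) issue 8, read 16, done 17, write 18  <RAW R4: wait I3 write@15>
6) issue 19, read 20, done 21, write 22  <struct: A0 busy until I5 writes@18>
7) issue 23, read 24, done 25, write 26  <struct: A0 busy until I6 writes@22>

cycle = 16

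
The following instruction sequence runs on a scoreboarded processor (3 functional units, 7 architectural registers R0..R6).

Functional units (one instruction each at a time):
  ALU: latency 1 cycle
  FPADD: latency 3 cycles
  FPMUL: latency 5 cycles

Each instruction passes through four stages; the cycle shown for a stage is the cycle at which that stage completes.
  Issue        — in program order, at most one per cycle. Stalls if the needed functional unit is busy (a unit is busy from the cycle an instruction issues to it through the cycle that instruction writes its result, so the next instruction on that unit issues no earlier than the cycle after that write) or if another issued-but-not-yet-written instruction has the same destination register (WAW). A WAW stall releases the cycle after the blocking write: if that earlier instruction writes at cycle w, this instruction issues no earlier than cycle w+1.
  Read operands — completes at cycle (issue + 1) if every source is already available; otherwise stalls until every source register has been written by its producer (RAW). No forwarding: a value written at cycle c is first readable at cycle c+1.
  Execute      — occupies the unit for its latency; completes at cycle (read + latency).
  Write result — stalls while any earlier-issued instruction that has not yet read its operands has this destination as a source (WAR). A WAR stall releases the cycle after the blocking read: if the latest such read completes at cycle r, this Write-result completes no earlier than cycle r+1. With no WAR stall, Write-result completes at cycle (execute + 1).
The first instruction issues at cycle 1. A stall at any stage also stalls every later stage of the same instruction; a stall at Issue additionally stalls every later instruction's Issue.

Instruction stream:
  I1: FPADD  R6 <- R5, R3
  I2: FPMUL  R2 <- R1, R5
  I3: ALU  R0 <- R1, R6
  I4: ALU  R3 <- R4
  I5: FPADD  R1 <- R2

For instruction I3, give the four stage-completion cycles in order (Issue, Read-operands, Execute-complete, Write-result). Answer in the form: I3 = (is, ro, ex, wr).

I3 = (3, 7, 8, 9)

[1] issue I1 (FPADD)
[2] I1 read-ops, issue I2 (FPMUL)
[3] I2 read-ops, issue I3 (ALU)
[5] I1 finished on FPADD
[6] I1→R6
[7] I3 read-ops
[8] I2 finished on FPMUL, I3 finished on ALU
[9] I2→R2, I3→R0
[10] issue I4 (ALU)
[11] I4 read-ops, issue I5 (FPADD)
[12] I4 finished on ALU, I5 read-ops
[13] I4→R3
[15] I5 finished on FPADD
[16] I5→R1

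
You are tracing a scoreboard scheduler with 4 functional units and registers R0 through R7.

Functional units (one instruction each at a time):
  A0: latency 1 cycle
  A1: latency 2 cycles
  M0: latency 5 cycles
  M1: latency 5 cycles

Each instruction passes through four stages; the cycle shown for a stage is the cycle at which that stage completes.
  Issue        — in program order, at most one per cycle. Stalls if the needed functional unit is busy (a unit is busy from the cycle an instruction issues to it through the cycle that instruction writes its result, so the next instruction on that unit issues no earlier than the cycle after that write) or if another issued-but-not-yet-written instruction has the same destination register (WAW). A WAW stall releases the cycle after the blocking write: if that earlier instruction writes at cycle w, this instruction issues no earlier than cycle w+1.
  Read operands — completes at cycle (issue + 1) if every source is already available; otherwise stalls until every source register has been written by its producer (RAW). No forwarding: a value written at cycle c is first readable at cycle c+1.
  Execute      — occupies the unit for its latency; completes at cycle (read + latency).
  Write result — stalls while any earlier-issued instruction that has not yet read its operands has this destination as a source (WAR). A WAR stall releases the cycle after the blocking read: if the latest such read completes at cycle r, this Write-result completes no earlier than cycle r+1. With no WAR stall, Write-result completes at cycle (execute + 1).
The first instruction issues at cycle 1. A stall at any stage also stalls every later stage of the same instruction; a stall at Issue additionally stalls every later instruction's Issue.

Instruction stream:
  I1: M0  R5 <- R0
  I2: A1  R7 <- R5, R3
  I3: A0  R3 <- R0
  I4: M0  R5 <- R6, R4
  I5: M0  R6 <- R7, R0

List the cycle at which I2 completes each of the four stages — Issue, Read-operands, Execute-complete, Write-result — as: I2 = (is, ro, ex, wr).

[1] issue I1 (M0)
[2] I1 read-ops; issue I2 (A1)
[3] issue I3 (A0)
[4] I3 read-ops
[5] I3 finished on A0
[7] I1 finished on M0
[8] I1→R5
[9] I2 read-ops; issue I4 (M0)
[10] I3→R3; I4 read-ops
[11] I2 finished on A1
[12] I2→R7
[15] I4 finished on M0
[16] I4→R5
[17] issue I5 (M0)
[18] I5 read-ops
[23] I5 finished on M0
[24] I5→R6

I2 = (2, 9, 11, 12)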